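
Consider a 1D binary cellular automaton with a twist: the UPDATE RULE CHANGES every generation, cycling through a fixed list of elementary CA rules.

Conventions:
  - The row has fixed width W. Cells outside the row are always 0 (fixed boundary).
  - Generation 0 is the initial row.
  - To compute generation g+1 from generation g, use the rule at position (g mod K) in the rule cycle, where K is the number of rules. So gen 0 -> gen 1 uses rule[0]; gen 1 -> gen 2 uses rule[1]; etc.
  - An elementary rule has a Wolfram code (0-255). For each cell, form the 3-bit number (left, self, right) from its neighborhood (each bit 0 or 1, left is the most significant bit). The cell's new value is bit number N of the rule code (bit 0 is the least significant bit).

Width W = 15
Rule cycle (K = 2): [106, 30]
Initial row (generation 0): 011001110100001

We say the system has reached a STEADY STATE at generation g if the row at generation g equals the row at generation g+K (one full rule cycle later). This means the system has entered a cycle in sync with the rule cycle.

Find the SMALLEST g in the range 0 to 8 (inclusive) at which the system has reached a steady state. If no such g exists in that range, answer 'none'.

Gen 0: 011001110100001
Gen 1 (rule 106): 111011011000010
Gen 2 (rule 30): 100010010100111
Gen 3 (rule 106): 000100101001101
Gen 4 (rule 30): 001111101111001
Gen 5 (rule 106): 011000111001010
Gen 6 (rule 30): 110101100111011
Gen 7 (rule 106): 111011101101111
Gen 8 (rule 30): 100010001001000
Gen 9 (rule 106): 000100010010000
Gen 10 (rule 30): 001110111111000

Answer: none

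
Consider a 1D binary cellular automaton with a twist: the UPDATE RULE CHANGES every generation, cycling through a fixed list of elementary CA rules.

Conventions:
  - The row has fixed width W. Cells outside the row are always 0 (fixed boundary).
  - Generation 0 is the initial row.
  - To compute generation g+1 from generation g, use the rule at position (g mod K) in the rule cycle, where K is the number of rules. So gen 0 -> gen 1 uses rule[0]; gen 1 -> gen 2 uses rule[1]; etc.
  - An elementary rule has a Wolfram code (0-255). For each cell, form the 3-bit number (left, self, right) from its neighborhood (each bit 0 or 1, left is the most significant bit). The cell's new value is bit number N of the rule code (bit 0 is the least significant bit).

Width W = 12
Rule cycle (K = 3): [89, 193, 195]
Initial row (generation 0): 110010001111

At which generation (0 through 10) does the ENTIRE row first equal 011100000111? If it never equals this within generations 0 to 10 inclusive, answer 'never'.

Gen 0: 110010001111
Gen 1 (rule 89): 111001101001
Gen 2 (rule 193): 011000100000
Gen 3 (rule 195): 101011001111
Gen 4 (rule 89): 000011101001
Gen 5 (rule 193): 111001100000
Gen 6 (rule 195): 011010101111
Gen 7 (rule 89): 011000001001
Gen 8 (rule 193): 001011100000
Gen 9 (rule 195): 110001101111
Gen 10 (rule 89): 111101101001

Answer: never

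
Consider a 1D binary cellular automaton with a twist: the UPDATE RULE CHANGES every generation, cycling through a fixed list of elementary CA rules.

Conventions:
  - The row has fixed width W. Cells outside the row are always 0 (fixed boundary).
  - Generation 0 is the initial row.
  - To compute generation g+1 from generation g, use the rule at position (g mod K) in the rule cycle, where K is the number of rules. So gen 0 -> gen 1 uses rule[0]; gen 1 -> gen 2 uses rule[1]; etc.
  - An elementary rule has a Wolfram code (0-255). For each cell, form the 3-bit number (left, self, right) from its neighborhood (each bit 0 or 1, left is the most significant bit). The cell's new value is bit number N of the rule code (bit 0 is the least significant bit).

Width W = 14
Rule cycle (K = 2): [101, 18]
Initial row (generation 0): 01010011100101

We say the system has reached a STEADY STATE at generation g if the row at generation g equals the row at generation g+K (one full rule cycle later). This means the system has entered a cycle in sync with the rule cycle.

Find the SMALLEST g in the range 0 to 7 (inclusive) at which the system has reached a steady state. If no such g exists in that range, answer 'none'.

Answer: none

Derivation:
Gen 0: 01010011100101
Gen 1 (rule 101): 01110000100111
Gen 2 (rule 18): 10001001011000
Gen 3 (rule 101): 10101001101011
Gen 4 (rule 18): 00000110000000
Gen 5 (rule 101): 11110010111111
Gen 6 (rule 18): 00001100000000
Gen 7 (rule 101): 11100101111111
Gen 8 (rule 18): 00011000000000
Gen 9 (rule 101): 11001011111111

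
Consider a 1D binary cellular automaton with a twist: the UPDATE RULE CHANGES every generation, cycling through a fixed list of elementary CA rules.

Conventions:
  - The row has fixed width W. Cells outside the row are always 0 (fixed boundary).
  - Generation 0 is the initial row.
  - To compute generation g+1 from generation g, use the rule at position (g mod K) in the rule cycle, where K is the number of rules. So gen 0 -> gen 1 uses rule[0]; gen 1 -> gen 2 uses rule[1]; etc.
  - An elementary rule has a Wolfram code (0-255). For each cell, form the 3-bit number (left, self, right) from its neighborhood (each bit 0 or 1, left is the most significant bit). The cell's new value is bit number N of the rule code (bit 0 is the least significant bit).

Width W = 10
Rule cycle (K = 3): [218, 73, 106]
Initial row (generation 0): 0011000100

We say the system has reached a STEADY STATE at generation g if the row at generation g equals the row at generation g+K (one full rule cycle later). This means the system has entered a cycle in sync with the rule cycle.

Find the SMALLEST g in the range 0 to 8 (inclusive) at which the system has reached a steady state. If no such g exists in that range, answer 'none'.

Answer: none

Derivation:
Gen 0: 0011000100
Gen 1 (rule 218): 0111101010
Gen 2 (rule 73): 0100100000
Gen 3 (rule 106): 1001000000
Gen 4 (rule 218): 0110100000
Gen 5 (rule 73): 0110001111
Gen 6 (rule 106): 1110011001
Gen 7 (rule 218): 1111111110
Gen 8 (rule 73): 1000000010
Gen 9 (rule 106): 0000000100
Gen 10 (rule 218): 0000001010
Gen 11 (rule 73): 1111100000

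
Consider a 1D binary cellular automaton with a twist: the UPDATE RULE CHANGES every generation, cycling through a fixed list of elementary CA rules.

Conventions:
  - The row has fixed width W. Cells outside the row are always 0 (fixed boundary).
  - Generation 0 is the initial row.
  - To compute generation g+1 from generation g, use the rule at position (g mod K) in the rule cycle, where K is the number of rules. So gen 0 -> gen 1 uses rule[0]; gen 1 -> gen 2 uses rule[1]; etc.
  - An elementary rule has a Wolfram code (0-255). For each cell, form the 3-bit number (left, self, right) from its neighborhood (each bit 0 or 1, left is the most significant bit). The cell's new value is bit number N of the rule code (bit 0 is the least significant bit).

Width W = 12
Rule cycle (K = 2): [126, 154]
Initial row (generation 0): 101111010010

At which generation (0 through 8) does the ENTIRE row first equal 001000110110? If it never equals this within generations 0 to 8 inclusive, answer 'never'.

Answer: never

Derivation:
Gen 0: 101111010010
Gen 1 (rule 126): 111001111111
Gen 2 (rule 154): 110111111110
Gen 3 (rule 126): 111100000011
Gen 4 (rule 154): 111010000110
Gen 5 (rule 126): 101111001111
Gen 6 (rule 154): 001110111110
Gen 7 (rule 126): 011011100011
Gen 8 (rule 154): 110011010110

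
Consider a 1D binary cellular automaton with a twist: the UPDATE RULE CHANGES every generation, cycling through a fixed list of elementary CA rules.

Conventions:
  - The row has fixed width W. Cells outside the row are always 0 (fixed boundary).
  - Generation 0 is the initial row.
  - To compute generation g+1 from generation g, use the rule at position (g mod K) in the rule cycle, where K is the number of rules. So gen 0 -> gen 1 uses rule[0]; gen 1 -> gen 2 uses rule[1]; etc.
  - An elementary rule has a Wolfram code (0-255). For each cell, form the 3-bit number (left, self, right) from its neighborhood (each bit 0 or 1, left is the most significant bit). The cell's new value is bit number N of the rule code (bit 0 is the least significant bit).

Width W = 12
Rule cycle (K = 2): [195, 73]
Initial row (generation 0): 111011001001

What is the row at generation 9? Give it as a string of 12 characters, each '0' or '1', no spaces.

Answer: 001111110100

Derivation:
Gen 0: 111011001001
Gen 1 (rule 195): 011001010010
Gen 2 (rule 73): 011000000000
Gen 3 (rule 195): 101011111111
Gen 4 (rule 73): 000010000001
Gen 5 (rule 195): 111100111110
Gen 6 (rule 73): 100100100010
Gen 7 (rule 195): 001001001100
Gen 8 (rule 73): 100000001101
Gen 9 (rule 195): 001111110100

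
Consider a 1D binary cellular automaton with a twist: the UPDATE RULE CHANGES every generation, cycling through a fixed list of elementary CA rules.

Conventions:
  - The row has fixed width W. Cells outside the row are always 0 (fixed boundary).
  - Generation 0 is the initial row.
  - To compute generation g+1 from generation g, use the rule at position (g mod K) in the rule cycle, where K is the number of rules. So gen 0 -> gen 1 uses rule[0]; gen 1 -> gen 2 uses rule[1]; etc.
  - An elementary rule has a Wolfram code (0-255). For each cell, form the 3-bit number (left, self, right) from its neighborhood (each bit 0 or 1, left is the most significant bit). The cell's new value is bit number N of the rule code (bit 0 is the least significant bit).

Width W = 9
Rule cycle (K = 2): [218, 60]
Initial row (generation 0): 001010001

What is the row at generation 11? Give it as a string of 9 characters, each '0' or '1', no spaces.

Answer: 111111110

Derivation:
Gen 0: 001010001
Gen 1 (rule 218): 010001010
Gen 2 (rule 60): 011001111
Gen 3 (rule 218): 111111111
Gen 4 (rule 60): 100000000
Gen 5 (rule 218): 010000000
Gen 6 (rule 60): 011000000
Gen 7 (rule 218): 111100000
Gen 8 (rule 60): 100010000
Gen 9 (rule 218): 010101000
Gen 10 (rule 60): 011111100
Gen 11 (rule 218): 111111110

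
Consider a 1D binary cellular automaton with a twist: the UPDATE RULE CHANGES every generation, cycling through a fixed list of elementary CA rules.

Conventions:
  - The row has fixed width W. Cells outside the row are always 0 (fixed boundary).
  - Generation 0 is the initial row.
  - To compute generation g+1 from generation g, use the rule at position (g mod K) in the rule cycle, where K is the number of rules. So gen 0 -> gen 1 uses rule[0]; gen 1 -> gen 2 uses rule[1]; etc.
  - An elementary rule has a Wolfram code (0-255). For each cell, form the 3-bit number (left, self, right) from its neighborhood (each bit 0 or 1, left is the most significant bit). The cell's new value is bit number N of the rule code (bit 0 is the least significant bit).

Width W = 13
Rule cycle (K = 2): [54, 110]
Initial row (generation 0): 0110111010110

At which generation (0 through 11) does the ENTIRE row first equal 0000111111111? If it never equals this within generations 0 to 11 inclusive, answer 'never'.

Gen 0: 0110111010110
Gen 1 (rule 54): 1001000111001
Gen 2 (rule 110): 1011001101011
Gen 3 (rule 54): 1100110011100
Gen 4 (rule 110): 1101110110100
Gen 5 (rule 54): 0010001001110
Gen 6 (rule 110): 0110011011010
Gen 7 (rule 54): 1001100100111
Gen 8 (rule 110): 1011101101101
Gen 9 (rule 54): 1100010010011
Gen 10 (rule 110): 1100110110111
Gen 11 (rule 54): 0011001001000

Answer: never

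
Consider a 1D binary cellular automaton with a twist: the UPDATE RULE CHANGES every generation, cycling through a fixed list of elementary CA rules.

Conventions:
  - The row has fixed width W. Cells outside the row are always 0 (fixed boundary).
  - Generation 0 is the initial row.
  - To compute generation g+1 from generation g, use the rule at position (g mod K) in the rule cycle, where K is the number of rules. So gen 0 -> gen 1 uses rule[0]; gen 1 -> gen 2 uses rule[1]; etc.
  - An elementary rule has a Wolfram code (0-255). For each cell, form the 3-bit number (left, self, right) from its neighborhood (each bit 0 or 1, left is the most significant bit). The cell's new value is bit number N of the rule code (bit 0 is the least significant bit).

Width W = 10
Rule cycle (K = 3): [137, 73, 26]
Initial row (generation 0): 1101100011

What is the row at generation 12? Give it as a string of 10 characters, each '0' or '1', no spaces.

Gen 0: 1101100011
Gen 1 (rule 137): 1001001010
Gen 2 (rule 73): 0000000000
Gen 3 (rule 26): 0000000000
Gen 4 (rule 137): 1111111111
Gen 5 (rule 73): 1000000001
Gen 6 (rule 26): 0100000010
Gen 7 (rule 137): 0001111000
Gen 8 (rule 73): 1101001011
Gen 9 (rule 26): 1000110010
Gen 10 (rule 137): 0010100000
Gen 11 (rule 73): 1000001111
Gen 12 (rule 26): 0100011000

Answer: 0100011000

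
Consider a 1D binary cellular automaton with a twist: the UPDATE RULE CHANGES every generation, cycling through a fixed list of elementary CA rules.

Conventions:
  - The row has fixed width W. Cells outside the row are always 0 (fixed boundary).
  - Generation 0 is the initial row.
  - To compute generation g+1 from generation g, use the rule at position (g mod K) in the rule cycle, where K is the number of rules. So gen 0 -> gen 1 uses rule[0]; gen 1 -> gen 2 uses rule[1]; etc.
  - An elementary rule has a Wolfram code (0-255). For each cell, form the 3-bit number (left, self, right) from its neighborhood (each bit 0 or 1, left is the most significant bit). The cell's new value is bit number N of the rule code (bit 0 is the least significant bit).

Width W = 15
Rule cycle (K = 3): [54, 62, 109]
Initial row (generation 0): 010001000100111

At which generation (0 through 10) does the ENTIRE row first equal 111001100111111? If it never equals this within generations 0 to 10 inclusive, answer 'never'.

Answer: 4

Derivation:
Gen 0: 010001000100111
Gen 1 (rule 54): 111011101111000
Gen 2 (rule 62): 100110011000100
Gen 3 (rule 109): 100110011010101
Gen 4 (rule 54): 111001100111111
Gen 5 (rule 62): 100111011100000
Gen 6 (rule 109): 100101110101111
Gen 7 (rule 54): 111110001110000
Gen 8 (rule 62): 100001011001000
Gen 9 (rule 109): 101101111001011
Gen 10 (rule 54): 110010000111100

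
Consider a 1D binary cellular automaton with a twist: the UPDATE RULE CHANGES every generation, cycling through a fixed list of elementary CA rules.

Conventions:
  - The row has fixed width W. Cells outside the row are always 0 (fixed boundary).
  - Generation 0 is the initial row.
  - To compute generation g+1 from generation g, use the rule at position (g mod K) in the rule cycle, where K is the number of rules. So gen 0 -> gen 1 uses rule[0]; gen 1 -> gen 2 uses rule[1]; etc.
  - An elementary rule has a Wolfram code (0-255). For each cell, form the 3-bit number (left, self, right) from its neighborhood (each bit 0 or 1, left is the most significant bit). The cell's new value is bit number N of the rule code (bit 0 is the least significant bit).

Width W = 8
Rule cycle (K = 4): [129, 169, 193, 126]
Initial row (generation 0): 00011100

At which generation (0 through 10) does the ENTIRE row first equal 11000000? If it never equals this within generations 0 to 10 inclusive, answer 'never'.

Gen 0: 00011100
Gen 1 (rule 129): 11001001
Gen 2 (rule 169): 10000000
Gen 3 (rule 193): 00111111
Gen 4 (rule 126): 01100001
Gen 5 (rule 129): 00001100
Gen 6 (rule 169): 11101001
Gen 7 (rule 193): 01100000
Gen 8 (rule 126): 11110000
Gen 9 (rule 129): 01100111
Gen 10 (rule 169): 01000110

Answer: never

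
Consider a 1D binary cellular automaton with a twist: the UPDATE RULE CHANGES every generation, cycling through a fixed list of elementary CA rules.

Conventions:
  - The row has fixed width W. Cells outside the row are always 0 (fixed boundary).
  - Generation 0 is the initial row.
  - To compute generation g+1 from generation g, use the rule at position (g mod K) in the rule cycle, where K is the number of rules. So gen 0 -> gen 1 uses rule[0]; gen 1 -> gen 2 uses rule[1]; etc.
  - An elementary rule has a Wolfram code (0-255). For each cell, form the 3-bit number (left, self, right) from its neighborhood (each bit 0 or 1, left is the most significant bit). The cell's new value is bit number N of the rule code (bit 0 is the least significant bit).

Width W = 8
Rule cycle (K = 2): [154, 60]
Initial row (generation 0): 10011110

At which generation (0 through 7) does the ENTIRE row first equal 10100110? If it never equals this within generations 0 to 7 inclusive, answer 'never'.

Answer: 3

Derivation:
Gen 0: 10011110
Gen 1 (rule 154): 01111101
Gen 2 (rule 60): 01000011
Gen 3 (rule 154): 10100110
Gen 4 (rule 60): 11110101
Gen 5 (rule 154): 11100000
Gen 6 (rule 60): 10010000
Gen 7 (rule 154): 01101000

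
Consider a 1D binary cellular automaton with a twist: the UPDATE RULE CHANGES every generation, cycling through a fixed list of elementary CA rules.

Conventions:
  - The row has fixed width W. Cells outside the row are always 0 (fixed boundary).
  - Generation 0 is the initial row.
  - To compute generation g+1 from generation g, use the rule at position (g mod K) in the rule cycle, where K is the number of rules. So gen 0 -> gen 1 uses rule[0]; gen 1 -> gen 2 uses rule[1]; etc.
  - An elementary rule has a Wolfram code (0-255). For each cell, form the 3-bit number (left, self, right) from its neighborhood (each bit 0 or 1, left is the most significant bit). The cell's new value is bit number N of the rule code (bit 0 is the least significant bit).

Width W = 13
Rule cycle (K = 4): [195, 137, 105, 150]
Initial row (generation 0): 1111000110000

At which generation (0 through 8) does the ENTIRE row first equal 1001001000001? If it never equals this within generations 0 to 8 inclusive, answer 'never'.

Gen 0: 1111000110000
Gen 1 (rule 195): 0111011010111
Gen 2 (rule 137): 0110010000110
Gen 3 (rule 105): 0110000110110
Gen 4 (rule 150): 1001001000001
Gen 5 (rule 195): 0010010011110
Gen 6 (rule 137): 1000000011100
Gen 7 (rule 105): 0011111010101
Gen 8 (rule 150): 0101110010101

Answer: 4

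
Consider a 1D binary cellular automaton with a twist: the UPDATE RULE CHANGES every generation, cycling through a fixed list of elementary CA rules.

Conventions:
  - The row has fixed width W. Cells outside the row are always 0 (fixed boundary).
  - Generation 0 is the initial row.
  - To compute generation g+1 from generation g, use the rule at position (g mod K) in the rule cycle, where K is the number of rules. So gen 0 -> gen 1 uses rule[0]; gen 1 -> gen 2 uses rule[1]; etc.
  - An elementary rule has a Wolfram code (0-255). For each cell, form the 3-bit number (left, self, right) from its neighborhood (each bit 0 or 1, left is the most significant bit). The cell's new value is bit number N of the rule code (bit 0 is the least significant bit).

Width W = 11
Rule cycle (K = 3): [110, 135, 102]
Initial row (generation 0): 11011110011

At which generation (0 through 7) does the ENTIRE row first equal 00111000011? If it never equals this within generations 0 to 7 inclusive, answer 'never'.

Answer: never

Derivation:
Gen 0: 11011110011
Gen 1 (rule 110): 11110010111
Gen 2 (rule 135): 01100110010
Gen 3 (rule 102): 10101010110
Gen 4 (rule 110): 11111111110
Gen 5 (rule 135): 01111111100
Gen 6 (rule 102): 10000000100
Gen 7 (rule 110): 10000001100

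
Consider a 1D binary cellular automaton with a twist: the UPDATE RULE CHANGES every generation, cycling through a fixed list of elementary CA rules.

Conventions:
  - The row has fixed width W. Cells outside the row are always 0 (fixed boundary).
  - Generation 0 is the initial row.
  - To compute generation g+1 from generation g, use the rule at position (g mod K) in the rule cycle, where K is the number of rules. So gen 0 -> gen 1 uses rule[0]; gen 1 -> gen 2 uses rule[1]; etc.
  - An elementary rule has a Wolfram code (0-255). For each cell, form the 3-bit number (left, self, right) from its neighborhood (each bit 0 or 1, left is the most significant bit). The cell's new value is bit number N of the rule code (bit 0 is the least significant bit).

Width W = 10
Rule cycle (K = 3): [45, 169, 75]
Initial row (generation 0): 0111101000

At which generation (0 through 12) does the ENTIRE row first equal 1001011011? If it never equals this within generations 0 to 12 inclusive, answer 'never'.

Answer: never

Derivation:
Gen 0: 0111101000
Gen 1 (rule 45): 0100011011
Gen 2 (rule 169): 0001010110
Gen 3 (rule 75): 1110000110
Gen 4 (rule 45): 1000110100
Gen 5 (rule 169): 0010101001
Gen 6 (rule 75): 1100000010
Gen 7 (rule 45): 1001111010
Gen 8 (rule 169): 0001110100
Gen 9 (rule 75): 1111010001
Gen 10 (rule 45): 1000110101
Gen 11 (rule 169): 0010101010
Gen 12 (rule 75): 1100000000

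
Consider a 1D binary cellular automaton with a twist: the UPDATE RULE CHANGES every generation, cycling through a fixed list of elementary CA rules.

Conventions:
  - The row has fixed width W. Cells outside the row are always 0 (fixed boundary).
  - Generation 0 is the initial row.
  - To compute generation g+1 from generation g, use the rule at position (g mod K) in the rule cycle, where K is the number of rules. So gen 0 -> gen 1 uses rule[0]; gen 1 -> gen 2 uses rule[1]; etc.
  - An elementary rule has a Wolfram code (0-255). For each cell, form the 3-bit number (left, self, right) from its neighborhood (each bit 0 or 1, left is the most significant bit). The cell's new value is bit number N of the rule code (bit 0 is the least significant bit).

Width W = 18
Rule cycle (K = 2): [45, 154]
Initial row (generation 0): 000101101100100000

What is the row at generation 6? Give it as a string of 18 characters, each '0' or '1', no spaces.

Answer: 100111010011001000

Derivation:
Gen 0: 000101101100100000
Gen 1 (rule 45): 110111011000101111
Gen 2 (rule 154): 100110010101001110
Gen 3 (rule 45): 100100011111001000
Gen 4 (rule 154): 011010111110110100
Gen 5 (rule 45): 010111100001101101
Gen 6 (rule 154): 100111010011001000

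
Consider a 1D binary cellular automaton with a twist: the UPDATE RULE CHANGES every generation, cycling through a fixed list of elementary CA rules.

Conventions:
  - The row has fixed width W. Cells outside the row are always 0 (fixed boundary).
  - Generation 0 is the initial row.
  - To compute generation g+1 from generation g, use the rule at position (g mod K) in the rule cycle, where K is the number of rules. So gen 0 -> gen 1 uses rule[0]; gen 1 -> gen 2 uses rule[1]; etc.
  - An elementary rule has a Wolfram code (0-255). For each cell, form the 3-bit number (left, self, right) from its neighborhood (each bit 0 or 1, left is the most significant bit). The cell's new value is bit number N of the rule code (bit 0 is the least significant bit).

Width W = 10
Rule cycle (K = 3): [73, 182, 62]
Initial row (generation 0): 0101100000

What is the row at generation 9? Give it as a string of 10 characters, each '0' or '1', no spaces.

Answer: 0001111110

Derivation:
Gen 0: 0101100000
Gen 1 (rule 73): 0001101111
Gen 2 (rule 182): 0010010110
Gen 3 (rule 62): 0111111101
Gen 4 (rule 73): 0100000100
Gen 5 (rule 182): 1110001110
Gen 6 (rule 62): 1001011001
Gen 7 (rule 73): 0000011000
Gen 8 (rule 182): 0000100100
Gen 9 (rule 62): 0001111110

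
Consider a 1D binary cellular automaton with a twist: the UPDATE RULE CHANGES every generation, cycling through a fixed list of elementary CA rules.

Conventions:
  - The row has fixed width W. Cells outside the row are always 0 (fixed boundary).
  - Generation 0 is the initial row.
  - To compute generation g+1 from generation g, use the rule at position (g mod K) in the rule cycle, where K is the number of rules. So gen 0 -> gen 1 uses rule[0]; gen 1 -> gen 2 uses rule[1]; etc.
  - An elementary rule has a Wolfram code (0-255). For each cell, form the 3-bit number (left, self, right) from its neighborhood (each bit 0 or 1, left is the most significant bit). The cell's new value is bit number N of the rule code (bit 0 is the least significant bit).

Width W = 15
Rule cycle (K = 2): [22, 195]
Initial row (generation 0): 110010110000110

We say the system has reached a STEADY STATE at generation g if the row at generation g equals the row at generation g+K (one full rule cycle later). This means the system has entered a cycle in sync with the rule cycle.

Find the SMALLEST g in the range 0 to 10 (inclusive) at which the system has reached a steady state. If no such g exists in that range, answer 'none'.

Answer: 5

Derivation:
Gen 0: 110010110000110
Gen 1 (rule 22): 001110001001001
Gen 2 (rule 195): 110110110010010
Gen 3 (rule 22): 000000001111111
Gen 4 (rule 195): 111111110111111
Gen 5 (rule 22): 000000000000000
Gen 6 (rule 195): 111111111111111
Gen 7 (rule 22): 000000000000000
Gen 8 (rule 195): 111111111111111
Gen 9 (rule 22): 000000000000000
Gen 10 (rule 195): 111111111111111
Gen 11 (rule 22): 000000000000000
Gen 12 (rule 195): 111111111111111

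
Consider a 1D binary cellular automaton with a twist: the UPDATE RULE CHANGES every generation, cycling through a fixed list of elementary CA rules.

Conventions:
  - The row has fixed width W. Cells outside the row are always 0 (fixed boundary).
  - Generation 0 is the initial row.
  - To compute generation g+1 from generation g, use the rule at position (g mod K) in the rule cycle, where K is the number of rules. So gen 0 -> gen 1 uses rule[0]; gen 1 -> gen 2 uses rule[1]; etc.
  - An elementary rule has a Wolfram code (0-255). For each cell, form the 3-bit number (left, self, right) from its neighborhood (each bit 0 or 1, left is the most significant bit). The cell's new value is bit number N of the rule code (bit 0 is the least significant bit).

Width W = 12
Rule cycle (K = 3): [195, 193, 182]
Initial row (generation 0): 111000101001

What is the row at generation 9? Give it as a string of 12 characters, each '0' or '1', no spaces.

Answer: 111110111100

Derivation:
Gen 0: 111000101001
Gen 1 (rule 195): 011011000010
Gen 2 (rule 193): 001001011000
Gen 3 (rule 182): 011111100100
Gen 4 (rule 195): 101111101001
Gen 5 (rule 193): 000111100000
Gen 6 (rule 182): 001011010000
Gen 7 (rule 195): 110001000111
Gen 8 (rule 193): 010100010011
Gen 9 (rule 182): 111110111100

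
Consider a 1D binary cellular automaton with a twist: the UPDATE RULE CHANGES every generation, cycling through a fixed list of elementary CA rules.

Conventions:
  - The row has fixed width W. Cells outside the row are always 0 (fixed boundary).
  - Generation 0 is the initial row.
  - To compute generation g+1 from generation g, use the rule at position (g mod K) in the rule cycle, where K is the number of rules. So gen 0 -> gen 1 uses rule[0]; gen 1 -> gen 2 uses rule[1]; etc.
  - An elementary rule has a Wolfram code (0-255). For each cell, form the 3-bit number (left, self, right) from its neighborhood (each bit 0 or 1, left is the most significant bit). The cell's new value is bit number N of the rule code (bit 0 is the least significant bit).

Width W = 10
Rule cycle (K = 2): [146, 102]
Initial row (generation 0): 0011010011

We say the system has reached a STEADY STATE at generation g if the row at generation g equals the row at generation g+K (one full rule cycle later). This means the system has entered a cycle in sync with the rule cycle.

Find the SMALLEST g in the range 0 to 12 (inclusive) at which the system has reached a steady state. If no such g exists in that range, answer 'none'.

Answer: 7

Derivation:
Gen 0: 0011010011
Gen 1 (rule 146): 0100001100
Gen 2 (rule 102): 1100010100
Gen 3 (rule 146): 0010100010
Gen 4 (rule 102): 0111100110
Gen 5 (rule 146): 1011011001
Gen 6 (rule 102): 1101101011
Gen 7 (rule 146): 0000000000
Gen 8 (rule 102): 0000000000
Gen 9 (rule 146): 0000000000
Gen 10 (rule 102): 0000000000
Gen 11 (rule 146): 0000000000
Gen 12 (rule 102): 0000000000
Gen 13 (rule 146): 0000000000
Gen 14 (rule 102): 0000000000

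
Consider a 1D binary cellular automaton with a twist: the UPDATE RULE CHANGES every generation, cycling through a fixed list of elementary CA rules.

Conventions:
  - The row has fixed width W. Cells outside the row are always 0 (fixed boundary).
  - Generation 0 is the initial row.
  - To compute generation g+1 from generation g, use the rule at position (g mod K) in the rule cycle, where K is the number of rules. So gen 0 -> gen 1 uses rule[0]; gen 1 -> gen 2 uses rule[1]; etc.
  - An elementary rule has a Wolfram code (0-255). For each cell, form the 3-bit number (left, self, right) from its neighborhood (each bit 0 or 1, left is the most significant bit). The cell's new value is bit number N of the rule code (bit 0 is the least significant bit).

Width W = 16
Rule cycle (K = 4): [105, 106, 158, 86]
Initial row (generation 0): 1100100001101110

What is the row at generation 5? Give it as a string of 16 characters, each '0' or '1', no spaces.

Answer: 0100111000100111

Derivation:
Gen 0: 1100100001101110
Gen 1 (rule 105): 1100001101111010
Gen 2 (rule 106): 1100011111001100
Gen 3 (rule 158): 1010111110111010
Gen 4 (rule 86): 1010000010001011
Gen 5 (rule 105): 0100111000100111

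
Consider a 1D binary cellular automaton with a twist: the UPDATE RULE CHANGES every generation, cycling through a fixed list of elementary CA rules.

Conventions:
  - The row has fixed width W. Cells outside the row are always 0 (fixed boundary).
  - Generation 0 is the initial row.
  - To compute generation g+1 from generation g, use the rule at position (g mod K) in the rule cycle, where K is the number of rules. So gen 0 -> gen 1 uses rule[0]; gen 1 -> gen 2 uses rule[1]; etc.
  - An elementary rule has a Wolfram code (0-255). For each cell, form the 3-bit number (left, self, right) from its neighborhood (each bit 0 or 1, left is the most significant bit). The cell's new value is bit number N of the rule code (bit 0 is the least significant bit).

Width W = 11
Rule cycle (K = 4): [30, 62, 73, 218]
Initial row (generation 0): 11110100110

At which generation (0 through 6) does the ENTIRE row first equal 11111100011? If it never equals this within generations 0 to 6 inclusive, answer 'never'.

Answer: 4

Derivation:
Gen 0: 11110100110
Gen 1 (rule 30): 10000111101
Gen 2 (rule 62): 11001100011
Gen 3 (rule 73): 11001101011
Gen 4 (rule 218): 11111100011
Gen 5 (rule 30): 10000010110
Gen 6 (rule 62): 11000111101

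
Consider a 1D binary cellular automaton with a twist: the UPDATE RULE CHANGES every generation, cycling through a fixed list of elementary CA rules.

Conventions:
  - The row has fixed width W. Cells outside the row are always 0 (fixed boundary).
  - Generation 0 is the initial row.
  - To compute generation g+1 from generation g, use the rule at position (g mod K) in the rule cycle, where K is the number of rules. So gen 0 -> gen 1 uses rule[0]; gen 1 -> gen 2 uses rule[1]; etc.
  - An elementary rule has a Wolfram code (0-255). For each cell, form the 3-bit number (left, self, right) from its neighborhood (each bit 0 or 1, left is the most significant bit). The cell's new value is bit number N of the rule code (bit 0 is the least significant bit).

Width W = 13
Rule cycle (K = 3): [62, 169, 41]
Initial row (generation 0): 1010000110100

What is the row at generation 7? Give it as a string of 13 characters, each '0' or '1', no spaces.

Gen 0: 1010000110100
Gen 1 (rule 62): 1111001101110
Gen 2 (rule 169): 1110001011100
Gen 3 (rule 41): 1000100110001
Gen 4 (rule 62): 1101111101011
Gen 5 (rule 169): 1011111010110
Gen 6 (rule 41): 0110000101100
Gen 7 (rule 62): 1101001111010

Answer: 1101001111010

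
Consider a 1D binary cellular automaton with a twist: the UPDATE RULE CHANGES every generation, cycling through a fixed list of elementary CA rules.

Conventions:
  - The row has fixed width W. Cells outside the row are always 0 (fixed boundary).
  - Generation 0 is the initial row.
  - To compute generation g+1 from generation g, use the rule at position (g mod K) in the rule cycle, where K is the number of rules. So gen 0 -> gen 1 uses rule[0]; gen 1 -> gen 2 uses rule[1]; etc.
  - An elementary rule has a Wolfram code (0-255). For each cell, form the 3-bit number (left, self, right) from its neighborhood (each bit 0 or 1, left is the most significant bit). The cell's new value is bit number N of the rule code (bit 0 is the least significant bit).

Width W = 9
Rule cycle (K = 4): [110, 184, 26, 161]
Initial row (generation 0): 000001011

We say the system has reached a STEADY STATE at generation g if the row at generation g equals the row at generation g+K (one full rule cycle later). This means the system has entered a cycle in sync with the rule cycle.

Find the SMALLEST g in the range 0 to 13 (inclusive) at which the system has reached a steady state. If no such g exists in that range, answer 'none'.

Gen 0: 000001011
Gen 1 (rule 110): 000011111
Gen 2 (rule 184): 000011110
Gen 3 (rule 26): 000110001
Gen 4 (rule 161): 110000100
Gen 5 (rule 110): 110001100
Gen 6 (rule 184): 101001010
Gen 7 (rule 26): 000110001
Gen 8 (rule 161): 110000100
Gen 9 (rule 110): 110001100
Gen 10 (rule 184): 101001010
Gen 11 (rule 26): 000110001
Gen 12 (rule 161): 110000100
Gen 13 (rule 110): 110001100
Gen 14 (rule 184): 101001010
Gen 15 (rule 26): 000110001
Gen 16 (rule 161): 110000100
Gen 17 (rule 110): 110001100

Answer: 3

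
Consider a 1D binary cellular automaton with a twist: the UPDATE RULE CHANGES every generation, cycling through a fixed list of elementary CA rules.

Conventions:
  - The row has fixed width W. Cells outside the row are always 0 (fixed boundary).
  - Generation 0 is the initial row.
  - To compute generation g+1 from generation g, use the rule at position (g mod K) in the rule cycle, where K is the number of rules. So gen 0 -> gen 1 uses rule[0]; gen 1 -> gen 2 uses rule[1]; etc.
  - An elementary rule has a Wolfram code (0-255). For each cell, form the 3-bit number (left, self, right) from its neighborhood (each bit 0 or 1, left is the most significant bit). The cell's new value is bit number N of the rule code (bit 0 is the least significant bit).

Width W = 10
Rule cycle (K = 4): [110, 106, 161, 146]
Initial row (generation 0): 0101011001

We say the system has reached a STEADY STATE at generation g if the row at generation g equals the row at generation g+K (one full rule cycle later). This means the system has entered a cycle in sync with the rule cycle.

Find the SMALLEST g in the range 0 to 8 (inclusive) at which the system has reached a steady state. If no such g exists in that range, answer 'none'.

Answer: 0

Derivation:
Gen 0: 0101011001
Gen 1 (rule 110): 1111111011
Gen 2 (rule 106): 1000001111
Gen 3 (rule 161): 0011100110
Gen 4 (rule 146): 0101011001
Gen 5 (rule 110): 1111111011
Gen 6 (rule 106): 1000001111
Gen 7 (rule 161): 0011100110
Gen 8 (rule 146): 0101011001
Gen 9 (rule 110): 1111111011
Gen 10 (rule 106): 1000001111
Gen 11 (rule 161): 0011100110
Gen 12 (rule 146): 0101011001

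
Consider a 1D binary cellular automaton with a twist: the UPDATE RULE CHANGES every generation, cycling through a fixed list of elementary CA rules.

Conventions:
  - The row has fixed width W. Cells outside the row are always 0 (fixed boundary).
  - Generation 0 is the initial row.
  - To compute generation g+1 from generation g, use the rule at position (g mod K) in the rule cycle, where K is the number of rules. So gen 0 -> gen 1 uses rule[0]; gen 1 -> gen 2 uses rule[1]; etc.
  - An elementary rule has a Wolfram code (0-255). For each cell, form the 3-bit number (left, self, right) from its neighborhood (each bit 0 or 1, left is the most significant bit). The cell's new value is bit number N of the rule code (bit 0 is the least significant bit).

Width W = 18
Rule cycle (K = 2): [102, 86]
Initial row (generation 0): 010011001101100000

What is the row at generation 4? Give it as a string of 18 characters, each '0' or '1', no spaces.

Gen 0: 010011001101100000
Gen 1 (rule 102): 110101010110100000
Gen 2 (rule 86): 010101010010110000
Gen 3 (rule 102): 111111110111010000
Gen 4 (rule 86): 000000010001011000

Answer: 000000010001011000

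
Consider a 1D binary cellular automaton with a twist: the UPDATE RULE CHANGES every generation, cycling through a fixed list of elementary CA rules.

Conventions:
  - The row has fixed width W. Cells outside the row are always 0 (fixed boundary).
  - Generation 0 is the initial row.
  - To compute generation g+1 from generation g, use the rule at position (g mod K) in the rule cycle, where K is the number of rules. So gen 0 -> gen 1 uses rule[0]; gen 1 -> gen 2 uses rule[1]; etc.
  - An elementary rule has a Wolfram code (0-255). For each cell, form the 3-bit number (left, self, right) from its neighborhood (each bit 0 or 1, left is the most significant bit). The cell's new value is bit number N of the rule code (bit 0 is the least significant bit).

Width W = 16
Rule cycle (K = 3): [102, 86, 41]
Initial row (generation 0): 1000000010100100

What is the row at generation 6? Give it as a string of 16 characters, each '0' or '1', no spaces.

Gen 0: 1000000010100100
Gen 1 (rule 102): 1000000111101100
Gen 2 (rule 86): 1100001000100110
Gen 3 (rule 41): 1001100010000100
Gen 4 (rule 102): 1010100110001100
Gen 5 (rule 86): 1010111011010110
Gen 6 (rule 41): 0101100110101100

Answer: 0101100110101100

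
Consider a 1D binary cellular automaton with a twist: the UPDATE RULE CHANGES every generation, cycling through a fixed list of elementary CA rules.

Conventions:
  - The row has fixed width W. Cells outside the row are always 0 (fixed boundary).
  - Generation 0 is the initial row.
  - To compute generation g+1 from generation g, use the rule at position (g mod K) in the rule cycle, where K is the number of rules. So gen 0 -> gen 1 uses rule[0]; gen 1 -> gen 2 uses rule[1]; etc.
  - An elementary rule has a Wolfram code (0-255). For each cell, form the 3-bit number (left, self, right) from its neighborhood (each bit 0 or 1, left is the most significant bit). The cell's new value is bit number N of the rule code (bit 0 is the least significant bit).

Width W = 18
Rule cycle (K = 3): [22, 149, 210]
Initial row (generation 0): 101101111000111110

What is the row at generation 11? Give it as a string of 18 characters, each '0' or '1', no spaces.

Gen 0: 101101111000111110
Gen 1 (rule 22): 100000000101000001
Gen 2 (rule 149): 111111110101111101
Gen 3 (rule 210): 011111110000111100
Gen 4 (rule 22): 100000001001000010
Gen 5 (rule 149): 111111101101111011
Gen 6 (rule 210): 011111100100111001
Gen 7 (rule 22): 100000011111000111
Gen 8 (rule 149): 111111001110110010
Gen 9 (rule 210): 011111110110011101
Gen 10 (rule 22): 100000000001100001
Gen 11 (rule 149): 111111111100011101

Answer: 111111111100011101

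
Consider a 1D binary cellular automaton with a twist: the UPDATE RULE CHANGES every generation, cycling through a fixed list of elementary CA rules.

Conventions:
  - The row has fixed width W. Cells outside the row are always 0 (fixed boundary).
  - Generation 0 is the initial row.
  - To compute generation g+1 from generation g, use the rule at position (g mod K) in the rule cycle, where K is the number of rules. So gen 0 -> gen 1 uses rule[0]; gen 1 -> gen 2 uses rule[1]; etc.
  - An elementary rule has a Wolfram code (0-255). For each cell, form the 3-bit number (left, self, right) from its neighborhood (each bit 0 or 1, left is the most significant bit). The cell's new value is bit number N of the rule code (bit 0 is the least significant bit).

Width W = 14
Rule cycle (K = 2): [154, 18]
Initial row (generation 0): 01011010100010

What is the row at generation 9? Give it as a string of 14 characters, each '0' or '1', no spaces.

Gen 0: 01011010100010
Gen 1 (rule 154): 10010000010101
Gen 2 (rule 18): 01101000100000
Gen 3 (rule 154): 11000101010000
Gen 4 (rule 18): 00101000001000
Gen 5 (rule 154): 01000100010100
Gen 6 (rule 18): 10101010100010
Gen 7 (rule 154): 00000000010101
Gen 8 (rule 18): 00000000100000
Gen 9 (rule 154): 00000001010000

Answer: 00000001010000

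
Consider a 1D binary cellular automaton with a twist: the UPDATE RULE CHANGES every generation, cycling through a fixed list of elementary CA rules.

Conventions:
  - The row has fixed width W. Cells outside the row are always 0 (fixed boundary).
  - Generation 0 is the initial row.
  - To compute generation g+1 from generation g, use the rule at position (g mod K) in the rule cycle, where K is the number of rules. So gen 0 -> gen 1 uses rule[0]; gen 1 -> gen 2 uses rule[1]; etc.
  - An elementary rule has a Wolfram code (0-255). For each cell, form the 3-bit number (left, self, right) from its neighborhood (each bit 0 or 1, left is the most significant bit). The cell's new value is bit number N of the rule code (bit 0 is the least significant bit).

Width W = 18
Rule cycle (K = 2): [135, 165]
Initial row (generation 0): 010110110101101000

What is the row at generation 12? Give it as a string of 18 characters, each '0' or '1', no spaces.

Gen 0: 010110110101101000
Gen 1 (rule 135): 110000000100001011
Gen 2 (rule 165): 000111110101101100
Gen 3 (rule 135): 111011100100000001
Gen 4 (rule 165): 010101000101111101
Gen 5 (rule 135): 110101011100111001
Gen 6 (rule 165): 001111101000010001
Gen 7 (rule 135): 110111001011110111
Gen 8 (rule 165): 001010001101101010
Gen 9 (rule 135): 111010110000001010
Gen 10 (rule 165): 010111000111101110
Gen 11 (rule 135): 110010011011000100
Gen 12 (rule 165): 000010000100010101

Answer: 000010000100010101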